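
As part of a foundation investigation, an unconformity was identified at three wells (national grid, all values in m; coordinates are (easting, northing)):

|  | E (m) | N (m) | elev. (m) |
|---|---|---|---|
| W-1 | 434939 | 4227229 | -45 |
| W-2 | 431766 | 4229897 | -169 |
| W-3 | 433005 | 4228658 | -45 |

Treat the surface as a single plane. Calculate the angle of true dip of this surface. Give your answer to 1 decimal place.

25.5°

Let the plane be z = a·E + b·N + c.
W-2−W-1: −3173a + 2668b = −124;  W-3−W-1: −1934a + 1429b = 0.
Solving gives a = −0.28320, b = −0.38328.
Gradient magnitude |∇z| = √(a² + b²) = √(0.08020 + 0.14690) = 0.47655.
True dip = arctan(0.47655) = 25.5°, dipping toward NE (azimuth ≈ 036°).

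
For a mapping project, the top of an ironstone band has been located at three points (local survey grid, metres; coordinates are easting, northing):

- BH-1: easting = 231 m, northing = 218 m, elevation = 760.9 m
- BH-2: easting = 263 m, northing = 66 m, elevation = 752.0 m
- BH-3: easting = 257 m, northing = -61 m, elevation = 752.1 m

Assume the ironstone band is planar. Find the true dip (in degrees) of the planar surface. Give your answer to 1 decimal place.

13.0°

Let the plane be z = a·easting + b·northing + c.
BH-2−BH-1: 32a − 152b = −8.9;  BH-3−BH-1: 26a − 279b = −8.8.
Solving gives a = −0.23020, b = 0.01009.
Gradient magnitude |∇z| = √(a² + b²) = √(0.05299 + 0.00010) = 0.23043.
True dip = arctan(0.23043) = 13.0°, dipping toward E (azimuth ≈ 093°).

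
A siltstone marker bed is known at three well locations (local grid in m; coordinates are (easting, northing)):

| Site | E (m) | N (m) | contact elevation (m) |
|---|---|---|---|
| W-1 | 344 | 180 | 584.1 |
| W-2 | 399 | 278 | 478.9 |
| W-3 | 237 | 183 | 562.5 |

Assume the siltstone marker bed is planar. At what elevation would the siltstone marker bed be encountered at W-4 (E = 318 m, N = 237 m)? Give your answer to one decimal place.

513.1 m

Let the plane be z = a·E + b·N + c.
W-2−W-1: 55a + 98b = −105.2;  W-3−W-1: −107a + 3b = −21.6.
Solving gives a = 0.16911, b = −1.16838.
Then c = 584.1 − a·344 − b·180 = 736.23.
At (318, 237): z = 53.8 − 276.9 + 736.23 = 513.1 m.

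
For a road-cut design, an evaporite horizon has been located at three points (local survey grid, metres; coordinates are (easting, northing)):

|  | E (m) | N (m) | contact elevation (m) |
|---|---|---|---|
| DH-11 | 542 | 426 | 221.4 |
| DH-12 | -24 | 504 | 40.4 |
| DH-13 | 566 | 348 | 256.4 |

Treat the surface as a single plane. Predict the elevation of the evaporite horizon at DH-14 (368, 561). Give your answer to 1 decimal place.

125.1 m

Let the plane be z = a·E + b·N + c.
DH-12−DH-11: −566a + 78b = −181;  DH-13−DH-11: 24a − 78b = 35.
Solving gives a = 0.26937, b = −0.36583.
Then c = 221.4 − a·542 − b·426 = 231.25.
At (368, 561): z = 99.1 − 205.2 + 231.25 = 125.1 m.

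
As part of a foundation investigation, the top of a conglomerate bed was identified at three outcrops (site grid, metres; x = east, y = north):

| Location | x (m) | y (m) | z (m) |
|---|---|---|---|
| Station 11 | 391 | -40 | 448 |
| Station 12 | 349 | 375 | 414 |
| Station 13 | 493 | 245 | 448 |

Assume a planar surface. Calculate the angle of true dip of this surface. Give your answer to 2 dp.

10.73°

Let the plane be z = a·x + b·y + c.
Station 12−Station 11: −42a + 415b = −34;  Station 13−Station 11: 102a + 285b = 0.
Solving gives a = 0.17845, b = −0.06387.
Gradient magnitude |∇z| = √(a² + b²) = √(0.03185 + 0.00408) = 0.18954.
True dip = arctan(0.18954) = 10.73°, dipping toward WNW (azimuth ≈ 290°).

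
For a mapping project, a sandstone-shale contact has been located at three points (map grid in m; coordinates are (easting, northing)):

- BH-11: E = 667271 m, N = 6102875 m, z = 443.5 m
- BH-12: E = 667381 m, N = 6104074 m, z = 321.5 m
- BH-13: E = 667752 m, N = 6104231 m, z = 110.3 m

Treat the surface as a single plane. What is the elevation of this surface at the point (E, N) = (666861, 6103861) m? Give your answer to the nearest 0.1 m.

617.2 m

Two edge vectors: BH-11→BH-12 = (110, 1199, -122), BH-11→BH-13 = (481, 1356, -333.2).
Normal n = (BH-11→BH-12) × (BH-11→BH-13) = (-234074.8, -22030, -427559).
So ∂z/∂E = −n_x/n_z = −0.547467835 and ∂z/∂N = −n_y/n_z = −0.051525053.
Intercept c from BH-11: 443.5 + 365309.41 + 314450.96 = 680203.87.
At (666861, 6103861): z = −365084.9 − 314501.8 + 680203.87 = 617.2 m.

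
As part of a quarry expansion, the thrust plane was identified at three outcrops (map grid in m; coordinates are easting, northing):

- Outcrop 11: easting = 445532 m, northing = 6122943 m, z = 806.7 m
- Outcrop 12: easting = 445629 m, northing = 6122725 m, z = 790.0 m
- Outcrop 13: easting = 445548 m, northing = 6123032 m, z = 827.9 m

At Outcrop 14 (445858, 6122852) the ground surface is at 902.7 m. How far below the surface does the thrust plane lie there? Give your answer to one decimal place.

Two edge vectors: Outcrop 11→Outcrop 12 = (97, -218, -16.7), Outcrop 11→Outcrop 13 = (16, 89, 21.2).
Normal n = (Outcrop 11→Outcrop 12) × (Outcrop 11→Outcrop 13) = (-3135.3, -2323.6, 12121).
So ∂z/∂easting = −n_x/n_z = 0.258666777 and ∂z/∂northing = −n_y/n_z = 0.191700355.
Intercept c from Outcrop 11: 806.7 − 115244.33 − 1173770.35 = −1288207.97.
At (445858, 6122852): z_contact = 115328.65 + 1173752.90 − 1288207.97 = 873.58 m.
Depth below ground = 902.7 − 873.58 = 29.1 m.

29.1 m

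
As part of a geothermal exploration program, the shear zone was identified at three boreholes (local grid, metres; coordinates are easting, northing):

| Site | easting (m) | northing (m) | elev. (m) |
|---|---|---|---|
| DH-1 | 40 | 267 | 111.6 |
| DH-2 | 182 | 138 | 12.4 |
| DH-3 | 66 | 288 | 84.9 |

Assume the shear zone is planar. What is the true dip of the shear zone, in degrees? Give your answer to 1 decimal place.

Two edge vectors: DH-1→DH-2 = (142, -129, -99.2), DH-1→DH-3 = (26, 21, -26.7).
Normal n = (DH-1→DH-2) × (DH-1→DH-3) = (5527.5, 1212.2, 6336).
So ∂z/∂easting = −n_x/n_z = −0.87240 and ∂z/∂northing = −n_y/n_z = −0.19132.
Gradient magnitude |∇z| = √(a² + b²) = √(0.76107 + 0.03660) = 0.89313.
True dip = arctan(0.89313) = 41.8°, dipping toward ENE (azimuth ≈ 078°).

41.8°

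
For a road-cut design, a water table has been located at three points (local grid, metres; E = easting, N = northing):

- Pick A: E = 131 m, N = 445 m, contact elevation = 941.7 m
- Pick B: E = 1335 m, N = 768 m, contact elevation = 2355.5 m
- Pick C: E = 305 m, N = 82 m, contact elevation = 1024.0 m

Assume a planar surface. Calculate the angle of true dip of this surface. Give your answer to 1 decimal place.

Two edge vectors: Pick A→Pick B = (1204, 323, 1413.8), Pick A→Pick C = (174, -363, 82.3).
Normal n = (Pick A→Pick B) × (Pick A→Pick C) = (539792.3, 146912, -493254).
So ∂z/∂E = −n_x/n_z = 1.09435 and ∂z/∂N = −n_y/n_z = 0.29784.
Gradient magnitude |∇z| = √(a² + b²) = √(1.19760 + 0.08871) = 1.13416.
True dip = arctan(1.13416) = 48.6°, dipping toward WSW (azimuth ≈ 255°).

48.6°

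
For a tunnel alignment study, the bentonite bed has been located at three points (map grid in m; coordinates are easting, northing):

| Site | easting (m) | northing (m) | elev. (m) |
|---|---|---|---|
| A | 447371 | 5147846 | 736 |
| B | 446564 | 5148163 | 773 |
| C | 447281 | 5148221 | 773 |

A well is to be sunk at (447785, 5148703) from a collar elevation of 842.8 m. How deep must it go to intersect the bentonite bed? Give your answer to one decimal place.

Two edge vectors: A→B = (-807, 317, 37), A→C = (-90, 375, 37).
Normal n = (A→B) × (A→C) = (-2146, 26529, -274095).
So ∂z/∂easting = −n_x/n_z = −0.007829402 and ∂z/∂northing = −n_y/n_z = 0.096787610.
Intercept c from A: 736 + 3502.65 − 498247.71 = −494009.06.
At (447785, 5148703): z_contact = −3505.89 + 498330.66 − 494009.06 = 815.71 m.
Depth below ground = 842.8 − 815.71 = 27.1 m.

27.1 m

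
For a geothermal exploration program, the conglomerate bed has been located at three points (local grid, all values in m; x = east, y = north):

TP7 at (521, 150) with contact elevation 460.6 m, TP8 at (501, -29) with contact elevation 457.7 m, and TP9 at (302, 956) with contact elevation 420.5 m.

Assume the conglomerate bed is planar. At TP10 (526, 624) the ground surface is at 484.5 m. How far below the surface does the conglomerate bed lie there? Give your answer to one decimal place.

24.5 m

Let the plane be z = a·x + b·y + c.
TP8−TP7: −20a − 179b = −2.9;  TP9−TP7: −219a + 806b = −40.1.
Solving gives a = 0.17200, b = −0.00302.
Then c = 460.6 − a·521 − b·150 = 371.44.
At (526, 624): z_contact = 90.47 − 1.88 + 371.44 = 460.03 m.
Depth below ground = 484.5 − 460.03 = 24.5 m.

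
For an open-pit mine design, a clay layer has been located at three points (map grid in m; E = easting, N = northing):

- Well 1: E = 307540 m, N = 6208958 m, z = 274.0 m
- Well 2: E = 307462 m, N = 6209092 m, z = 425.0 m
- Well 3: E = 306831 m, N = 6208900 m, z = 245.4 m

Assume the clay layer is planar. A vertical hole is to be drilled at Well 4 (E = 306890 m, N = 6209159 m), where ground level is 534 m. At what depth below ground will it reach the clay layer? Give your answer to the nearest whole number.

Two edge vectors: Well 1→Well 2 = (-78, 134, 151), Well 1→Well 3 = (-709, -58, -28.6).
Normal n = (Well 1→Well 2) × (Well 1→Well 3) = (4925.6, -109289.8, 99530).
So ∂z/∂E = −n_x/n_z = −0.04948860 and ∂z/∂N = −n_y/n_z = 1.09805888.
Intercept c from Well 1: 274 + 15219.72 − 6817801.45 = −6802307.72.
At (306890, 6209159): z_contact = −15187.6 + 6818022.2 − 6802307.72 = 526.9 m.
Depth below ground = 534 − 526.9 = 7 m.

7 m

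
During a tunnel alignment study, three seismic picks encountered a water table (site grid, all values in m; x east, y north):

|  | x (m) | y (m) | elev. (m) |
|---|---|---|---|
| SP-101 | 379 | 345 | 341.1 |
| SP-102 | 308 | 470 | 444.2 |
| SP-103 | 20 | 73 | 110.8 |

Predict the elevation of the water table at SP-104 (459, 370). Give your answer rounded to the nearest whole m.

Let the plane be z = a·x + b·y + c.
SP-102−SP-101: −71a + 125b = 103.1;  SP-103−SP-101: −359a − 272b = −230.3.
Solving gives a = 0.01160, b = 0.83139.
Then c = 341.1 − a·379 − b·345 = 49.88.
At (459, 370): z = 5.3 + 307.6 + 49.88 = 362.8 m.

363 m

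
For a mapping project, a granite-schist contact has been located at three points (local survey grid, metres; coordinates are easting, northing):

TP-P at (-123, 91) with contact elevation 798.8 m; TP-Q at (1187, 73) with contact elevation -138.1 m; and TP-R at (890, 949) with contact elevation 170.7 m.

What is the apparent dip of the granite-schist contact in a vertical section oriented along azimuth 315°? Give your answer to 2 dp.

Two edge vectors: TP-P→TP-Q = (1310, -18, -936.9), TP-P→TP-R = (1013, 858, -628.1).
Normal n = (TP-P→TP-Q) × (TP-P→TP-R) = (815166, -126268.7, 1142214).
So ∂z/∂easting = −n_x/n_z = −0.71367 and ∂z/∂northing = −n_y/n_z = 0.11055.
Unit vector along 315° is (sin 315°, cos 315°) = (-0.7071, 0.7071).
Slope in that direction = a·(-0.7071) + b·(0.7071) = 0.58281.
Apparent dip = arctan|0.58281| = 30.23° (true dip is 35.8°, so apparent ≤ true as expected).

30.23°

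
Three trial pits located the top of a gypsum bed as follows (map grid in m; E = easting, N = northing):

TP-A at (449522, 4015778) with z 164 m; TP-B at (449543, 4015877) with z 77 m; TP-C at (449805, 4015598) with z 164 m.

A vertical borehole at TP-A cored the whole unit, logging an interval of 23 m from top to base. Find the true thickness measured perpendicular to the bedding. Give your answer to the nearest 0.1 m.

16.9 m

Two edge vectors: TP-A→TP-B = (21, 99, -87), TP-A→TP-C = (283, -180, 0).
Normal n = (TP-A→TP-B) × (TP-A→TP-C) = (-15660, -24621, -31797).
So ∂z/∂E = −n_x/n_z = −0.49250 and ∂z/∂N = −n_y/n_z = −0.77432.
|∇z| = √(a²+b²) = 0.91767, so dip δ = arctan(0.91767) = 42.54°.
True thickness = vertical thickness × cos δ = 23 × cos 42.54° = 16.9 m.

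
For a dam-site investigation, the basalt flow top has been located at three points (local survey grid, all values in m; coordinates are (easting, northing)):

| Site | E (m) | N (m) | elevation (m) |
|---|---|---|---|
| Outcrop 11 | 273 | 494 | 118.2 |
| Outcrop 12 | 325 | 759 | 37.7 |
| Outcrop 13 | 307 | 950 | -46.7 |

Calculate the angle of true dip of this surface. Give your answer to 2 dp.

31.78°

Let the plane be z = a·E + b·N + c.
Outcrop 12−Outcrop 11: 52a + 265b = −80.5;  Outcrop 13−Outcrop 11: 34a + 456b = −164.9.
Solving gives a = 0.47548, b = −0.39708.
Gradient magnitude |∇z| = √(a² + b²) = √(0.22608 + 0.15767) = 0.61948.
True dip = arctan(0.61948) = 31.78°, dipping toward NW (azimuth ≈ 310°).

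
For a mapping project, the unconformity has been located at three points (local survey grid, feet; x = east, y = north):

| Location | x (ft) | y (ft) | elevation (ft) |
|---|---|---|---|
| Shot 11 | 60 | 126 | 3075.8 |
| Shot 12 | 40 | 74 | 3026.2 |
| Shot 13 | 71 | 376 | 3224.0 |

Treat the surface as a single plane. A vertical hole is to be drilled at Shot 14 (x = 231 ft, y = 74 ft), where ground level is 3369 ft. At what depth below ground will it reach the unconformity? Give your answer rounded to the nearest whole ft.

Two edge vectors: Shot 11→Shot 12 = (-20, -52, -49.6), Shot 11→Shot 13 = (11, 250, 148.2).
Normal n = (Shot 11→Shot 12) × (Shot 11→Shot 13) = (4693.6, 2418.4, -4428).
So ∂z/∂x = −n_x/n_z = 1.05998 and ∂z/∂y = −n_y/n_z = 0.54616.
Intercept c from Shot 11: 3075.8 − 63.60 − 68.82 = 2943.38.
At (231, 74): z_contact = 244.9 + 40.4 + 2943.38 = 3228.7 ft.
Depth below ground = 3369 − 3228.7 = 140 ft.

140 ft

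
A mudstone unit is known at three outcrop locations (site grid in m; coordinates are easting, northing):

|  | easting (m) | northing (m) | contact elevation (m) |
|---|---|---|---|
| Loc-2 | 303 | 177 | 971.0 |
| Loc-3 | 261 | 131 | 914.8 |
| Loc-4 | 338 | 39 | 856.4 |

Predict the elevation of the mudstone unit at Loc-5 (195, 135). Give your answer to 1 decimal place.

896.3 m

Let the plane be z = a·easting + b·northing + c.
Loc-3−Loc-2: −42a − 46b = −56.2;  Loc-4−Loc-2: 35a − 138b = −114.6.
Solving gives a = 0.33540, b = 0.91550.
Then c = 971 − a·303 − b·177 = 707.33.
At (195, 135): z = 65.4 + 123.6 + 707.33 = 896.3 m.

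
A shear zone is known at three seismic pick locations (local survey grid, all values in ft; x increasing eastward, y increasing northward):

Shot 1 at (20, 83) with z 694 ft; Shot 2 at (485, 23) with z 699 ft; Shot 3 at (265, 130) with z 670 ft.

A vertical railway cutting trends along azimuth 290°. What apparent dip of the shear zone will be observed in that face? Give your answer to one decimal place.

Two edge vectors: Shot 1→Shot 2 = (465, -60, 5), Shot 1→Shot 3 = (245, 47, -24).
Normal n = (Shot 1→Shot 2) × (Shot 1→Shot 3) = (1205, 12385, 36555).
So ∂z/∂x = −n_x/n_z = −0.03296 and ∂z/∂y = −n_y/n_z = −0.33880.
Unit vector along 290° is (sin 290°, cos 290°) = (-0.9397, 0.3420).
Slope in that direction = a·(-0.9397) + b·(0.3420) = −0.08490.
Apparent dip = arctan|0.08490| = 4.9° (true dip is 18.8°, so apparent ≤ true as expected).

4.9°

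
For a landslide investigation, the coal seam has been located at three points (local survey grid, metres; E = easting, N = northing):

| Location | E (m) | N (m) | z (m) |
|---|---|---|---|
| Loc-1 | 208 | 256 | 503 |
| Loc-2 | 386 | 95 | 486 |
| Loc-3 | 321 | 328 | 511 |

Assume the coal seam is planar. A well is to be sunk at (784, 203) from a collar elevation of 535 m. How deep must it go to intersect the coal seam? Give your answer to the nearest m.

Let the plane be z = a·E + b·N + c.
Loc-2−Loc-1: 178a − 161b = −17;  Loc-3−Loc-1: 113a + 72b = 8.
Solving gives a = 0.00206, b = 0.10787.
Then c = 503 − a·208 − b·256 = 474.96.
At (784, 203): z_contact = 1.6 + 21.9 + 474.96 = 498.5 m.
Depth below ground = 535 − 498.5 = 37 m.

37 m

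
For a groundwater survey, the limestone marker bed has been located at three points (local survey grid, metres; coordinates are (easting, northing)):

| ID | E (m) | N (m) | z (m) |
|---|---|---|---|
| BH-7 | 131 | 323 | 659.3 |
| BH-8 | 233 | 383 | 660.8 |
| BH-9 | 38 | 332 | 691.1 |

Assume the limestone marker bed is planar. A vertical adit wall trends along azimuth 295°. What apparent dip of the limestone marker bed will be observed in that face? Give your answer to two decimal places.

25.84°

Let the plane be z = a·E + b·N + c.
BH-8−BH-7: 102a + 60b = 1.5;  BH-9−BH-7: −93a + 9b = 31.8.
Solving gives a = −0.29155, b = 0.52064.
Unit vector along 295° is (sin 295°, cos 295°) = (-0.9063, 0.4226).
Slope in that direction = a·(-0.9063) + b·(0.4226) = 0.48427.
Apparent dip = arctan|0.48427| = 25.84° (true dip is 30.8°, so apparent ≤ true as expected).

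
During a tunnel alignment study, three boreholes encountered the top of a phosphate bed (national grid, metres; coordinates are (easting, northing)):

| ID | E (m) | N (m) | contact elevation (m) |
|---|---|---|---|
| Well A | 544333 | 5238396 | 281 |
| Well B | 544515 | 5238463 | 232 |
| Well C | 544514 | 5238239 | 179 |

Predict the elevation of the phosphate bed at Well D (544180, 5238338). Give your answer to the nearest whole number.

Let the plane be z = a·E + b·N + c.
Well B−Well A: 182a + 67b = −49;  Well C−Well A: 181a − 157b = −102.
Solving gives a = −0.35691998, b = 0.23820054.
Then c = 281 − a·544333 − b·5238396 = −1053224.41.
At (544180, 5238338): z = −194228.7 + 1247774.9 − 1053224.41 = 321.8 m.

322 m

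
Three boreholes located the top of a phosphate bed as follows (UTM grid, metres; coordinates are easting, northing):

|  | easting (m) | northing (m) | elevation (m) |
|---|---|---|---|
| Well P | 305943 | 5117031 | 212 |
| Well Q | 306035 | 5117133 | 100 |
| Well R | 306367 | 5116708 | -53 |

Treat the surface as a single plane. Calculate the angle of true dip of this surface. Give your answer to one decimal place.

42.7°

Let the plane be z = a·easting + b·northing + c.
Well Q−Well P: 92a + 102b = −112;  Well R−Well P: 424a − 323b = −265.
Solving gives a = −0.86626, b = −0.31670.
Gradient magnitude |∇z| = √(a² + b²) = √(0.75041 + 0.10030) = 0.92234.
True dip = arctan(0.92234) = 42.7°, dipping toward ENE (azimuth ≈ 070°).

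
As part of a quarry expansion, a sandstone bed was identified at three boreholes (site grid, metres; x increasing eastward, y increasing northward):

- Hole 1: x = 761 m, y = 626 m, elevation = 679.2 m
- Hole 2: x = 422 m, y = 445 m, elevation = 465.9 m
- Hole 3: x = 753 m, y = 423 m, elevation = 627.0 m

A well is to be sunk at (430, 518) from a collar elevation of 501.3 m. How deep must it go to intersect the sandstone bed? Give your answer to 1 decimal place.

Two edge vectors: Hole 1→Hole 2 = (-339, -181, -213.3), Hole 1→Hole 3 = (-8, -203, -52.2).
Normal n = (Hole 1→Hole 2) × (Hole 1→Hole 3) = (-33851.7, -15989.4, 67369).
So ∂z/∂x = −n_x/n_z = 0.50248 and ∂z/∂y = −n_y/n_z = 0.23734.
Intercept c from Hole 1: 679.2 − 382.39 − 148.58 = 148.24.
At (430, 518): z_contact = 216.07 + 122.94 + 148.24 = 487.25 m.
Depth below ground = 501.3 − 487.25 = 14.1 m.

14.1 m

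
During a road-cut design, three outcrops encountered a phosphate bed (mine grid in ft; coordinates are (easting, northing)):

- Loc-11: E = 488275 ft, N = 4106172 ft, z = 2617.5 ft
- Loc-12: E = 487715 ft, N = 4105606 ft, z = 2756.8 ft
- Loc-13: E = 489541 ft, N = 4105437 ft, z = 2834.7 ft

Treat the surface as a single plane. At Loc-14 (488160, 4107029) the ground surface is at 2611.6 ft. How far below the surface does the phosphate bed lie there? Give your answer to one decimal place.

Let the plane be z = a·E + b·N + c.
Loc-12−Loc-11: −560a − 566b = 139.3;  Loc-13−Loc-11: 1266a − 735b = 217.2.
Solving gives a = 0.018215300, b = −0.264135279.
Then c = 2617.5 − a·488275 − b·4106172 = 1078308.31.
At (488160, 4107029): z_contact = 8891.98 − 1084811.25 + 1078308.31 = 2389.04 ft.
Depth below ground = 2611.6 − 2389.04 = 222.6 ft.

222.6 ft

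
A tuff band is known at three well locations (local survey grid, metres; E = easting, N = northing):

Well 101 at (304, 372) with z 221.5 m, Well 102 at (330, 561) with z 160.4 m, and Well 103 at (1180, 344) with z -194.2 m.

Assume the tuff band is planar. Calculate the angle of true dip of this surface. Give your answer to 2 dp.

Let the plane be z = a·E + b·N + c.
Well 102−Well 101: 26a + 189b = −61.1;  Well 103−Well 101: 876a − 28b = −415.7.
Solving gives a = −0.48275, b = −0.25687.
Gradient magnitude |∇z| = √(a² + b²) = √(0.23305 + 0.06598) = 0.54684.
True dip = arctan(0.54684) = 28.67°, dipping toward ENE (azimuth ≈ 062°).

28.67°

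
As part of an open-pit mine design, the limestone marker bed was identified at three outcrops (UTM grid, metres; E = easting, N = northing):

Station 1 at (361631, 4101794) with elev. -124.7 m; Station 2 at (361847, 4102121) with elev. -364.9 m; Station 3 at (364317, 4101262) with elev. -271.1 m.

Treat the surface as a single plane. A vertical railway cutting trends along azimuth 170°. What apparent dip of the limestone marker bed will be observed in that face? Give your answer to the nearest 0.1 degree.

30.0°

Let the plane be z = a·E + b·N + c.
Station 2−Station 1: 216a + 327b = −240.2;  Station 3−Station 1: 2686a − 532b = −146.4.
Solving gives a = −0.17686, b = −0.61773.
Unit vector along 170° is (sin 170°, cos 170°) = (0.1736, -0.9848).
Slope in that direction = a·(0.1736) + b·(-0.9848) = 0.57764.
Apparent dip = arctan|0.57764| = 30.0° (true dip is 32.7°, so apparent ≤ true as expected).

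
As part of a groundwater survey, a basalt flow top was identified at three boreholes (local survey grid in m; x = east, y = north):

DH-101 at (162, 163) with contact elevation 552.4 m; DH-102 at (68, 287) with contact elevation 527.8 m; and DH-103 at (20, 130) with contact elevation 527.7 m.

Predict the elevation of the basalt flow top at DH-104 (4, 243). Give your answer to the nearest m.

518 m

Let the plane be z = a·x + b·y + c.
DH-102−DH-101: −94a + 124b = −24.6;  DH-103−DH-101: −142a − 33b = −24.7.
Solving gives a = 0.18709, b = −0.05656.
Then c = 552.4 − a·162 − b·163 = 531.31.
At (4, 243): z = 0.7 − 13.7 + 531.31 = 518.3 m.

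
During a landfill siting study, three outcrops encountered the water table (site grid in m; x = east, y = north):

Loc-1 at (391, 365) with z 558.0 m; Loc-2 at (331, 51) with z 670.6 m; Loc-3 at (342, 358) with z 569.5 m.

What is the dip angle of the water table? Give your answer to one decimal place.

20.5°

Two edge vectors: Loc-1→Loc-2 = (-60, -314, 112.6), Loc-1→Loc-3 = (-49, -7, 11.5).
Normal n = (Loc-1→Loc-2) × (Loc-1→Loc-3) = (-2822.8, -4827.4, -14966).
So ∂z/∂x = −n_x/n_z = −0.18861 and ∂z/∂y = −n_y/n_z = −0.32256.
Gradient magnitude |∇z| = √(a² + b²) = √(0.03558 + 0.10404) = 0.37366.
True dip = arctan(0.37366) = 20.5°, dipping toward NNE (azimuth ≈ 030°).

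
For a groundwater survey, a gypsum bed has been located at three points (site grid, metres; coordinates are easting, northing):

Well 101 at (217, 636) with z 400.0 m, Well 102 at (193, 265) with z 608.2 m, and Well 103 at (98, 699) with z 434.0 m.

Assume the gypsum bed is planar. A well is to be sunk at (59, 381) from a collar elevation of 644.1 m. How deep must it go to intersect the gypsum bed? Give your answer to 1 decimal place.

21.3 m

Let the plane be z = a·easting + b·northing + c.
Well 102−Well 101: −24a − 371b = 208.2;  Well 103−Well 101: −119a + 63b = 34.
Solving gives a = −0.56351, b = −0.52473.
Then c = 400 − a·217 − b·636 = 856.01.
At (59, 381): z_contact = −33.25 − 199.92 + 856.01 = 622.84 m.
Depth below ground = 644.1 − 622.84 = 21.3 m.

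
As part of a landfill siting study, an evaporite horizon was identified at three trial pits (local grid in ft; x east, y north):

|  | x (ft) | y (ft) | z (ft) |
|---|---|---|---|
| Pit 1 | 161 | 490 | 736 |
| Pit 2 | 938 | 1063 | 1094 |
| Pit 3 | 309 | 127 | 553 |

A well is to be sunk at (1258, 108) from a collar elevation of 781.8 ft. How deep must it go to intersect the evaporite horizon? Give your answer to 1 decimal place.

174.0 ft

Two edge vectors: Pit 1→Pit 2 = (777, 573, 358), Pit 1→Pit 3 = (148, -363, -183).
Normal n = (Pit 1→Pit 2) × (Pit 1→Pit 3) = (25095, 195175, -366855).
So ∂z/∂x = −n_x/n_z = 0.068406 and ∂z/∂y = −n_y/n_z = 0.532022.
Intercept c from Pit 1: 736 − 11.01 − 260.69 = 464.30.
At (1258, 108): z_contact = 86.05 + 57.46 + 464.30 = 607.81 ft.
Depth below ground = 781.8 − 607.81 = 174.0 ft.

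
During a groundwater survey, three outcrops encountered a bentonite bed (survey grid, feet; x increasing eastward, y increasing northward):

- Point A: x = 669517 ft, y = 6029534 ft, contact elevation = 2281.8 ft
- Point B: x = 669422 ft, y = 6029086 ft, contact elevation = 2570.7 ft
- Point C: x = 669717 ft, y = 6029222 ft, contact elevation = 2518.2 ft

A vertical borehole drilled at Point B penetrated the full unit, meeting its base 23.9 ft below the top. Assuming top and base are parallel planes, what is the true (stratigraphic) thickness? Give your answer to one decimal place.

19.7 ft

Two edge vectors: Point A→Point B = (-95, -448, 288.9), Point A→Point C = (200, -312, 236.4).
Normal n = (Point A→Point B) × (Point A→Point C) = (-15770.4, 80238, 119240).
So ∂z/∂x = −n_x/n_z = 0.13226 and ∂z/∂y = −n_y/n_z = −0.67291.
|∇z| = √(a²+b²) = 0.68579, so dip δ = arctan(0.68579) = 34.44°.
True thickness = vertical thickness × cos δ = 23.9 × cos 34.44° = 19.7 ft.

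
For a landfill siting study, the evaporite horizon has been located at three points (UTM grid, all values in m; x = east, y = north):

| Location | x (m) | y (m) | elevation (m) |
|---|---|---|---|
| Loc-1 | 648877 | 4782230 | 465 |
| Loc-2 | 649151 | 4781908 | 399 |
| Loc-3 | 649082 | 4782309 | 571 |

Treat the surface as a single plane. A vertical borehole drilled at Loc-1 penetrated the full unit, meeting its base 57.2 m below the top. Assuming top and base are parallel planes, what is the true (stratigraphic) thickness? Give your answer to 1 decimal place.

Let the plane be z = a·x + b·y + c.
Loc-2−Loc-1: 274a − 322b = −66;  Loc-3−Loc-1: 205a + 79b = 106.
Solving gives a = 0.32990, b = 0.48569.
|∇z| = √(a²+b²) = 0.58714, so dip δ = arctan(0.58714) = 30.42°.
True thickness = vertical thickness × cos δ = 57.2 × cos 30.42° = 49.3 m.

49.3 m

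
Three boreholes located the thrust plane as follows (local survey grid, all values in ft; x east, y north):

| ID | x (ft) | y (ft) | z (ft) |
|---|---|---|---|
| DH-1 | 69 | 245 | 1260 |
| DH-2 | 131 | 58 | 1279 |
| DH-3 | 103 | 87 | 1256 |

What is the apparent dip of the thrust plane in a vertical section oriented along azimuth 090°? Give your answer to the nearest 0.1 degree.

47.5°

Let the plane be z = a·x + b·y + c.
DH-2−DH-1: 62a − 187b = 19;  DH-3−DH-1: 34a − 158b = −4.
Solving gives a = 1.09075, b = 0.26003.
Unit vector along 090° is (sin 90°, cos 90°) = (1.0000, 0.0000).
Slope in that direction = a·(1.0000) + b·(0.0000) = 1.09075.
Apparent dip = arctan|1.09075| = 47.5° (true dip is 48.3°, so apparent ≤ true as expected).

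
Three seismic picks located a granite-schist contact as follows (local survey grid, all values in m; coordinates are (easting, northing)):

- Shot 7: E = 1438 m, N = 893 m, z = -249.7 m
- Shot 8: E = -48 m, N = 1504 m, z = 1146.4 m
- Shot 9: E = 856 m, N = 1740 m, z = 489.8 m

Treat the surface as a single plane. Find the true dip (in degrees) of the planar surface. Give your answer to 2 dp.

40.99°

Let the plane be z = a·E + b·N + c.
Shot 8−Shot 7: −1486a + 611b = 1396.1;  Shot 9−Shot 7: −582a + 847b = 739.5.
Solving gives a = −0.80911, b = 0.31711.
Gradient magnitude |∇z| = √(a² + b²) = √(0.65467 + 0.10056) = 0.86904.
True dip = arctan(0.86904) = 40.99°, dipping toward ESE (azimuth ≈ 111°).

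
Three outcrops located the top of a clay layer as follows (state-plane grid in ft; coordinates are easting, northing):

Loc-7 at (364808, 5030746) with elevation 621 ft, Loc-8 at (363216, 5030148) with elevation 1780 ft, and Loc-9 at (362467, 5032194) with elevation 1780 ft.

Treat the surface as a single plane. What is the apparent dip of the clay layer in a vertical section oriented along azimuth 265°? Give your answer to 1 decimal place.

Let the plane be z = a·easting + b·northing + c.
Loc-8−Loc-7: −1592a − 598b = 1159;  Loc-9−Loc-7: −2341a + 1448b = 1159.
Solving gives a = −0.64001, b = −0.23429.
Unit vector along 265° is (sin 265°, cos 265°) = (-0.9962, -0.0872).
Slope in that direction = a·(-0.9962) + b·(-0.0872) = 0.65799.
Apparent dip = arctan|0.65799| = 33.3° (true dip is 34.3°, so apparent ≤ true as expected).

33.3°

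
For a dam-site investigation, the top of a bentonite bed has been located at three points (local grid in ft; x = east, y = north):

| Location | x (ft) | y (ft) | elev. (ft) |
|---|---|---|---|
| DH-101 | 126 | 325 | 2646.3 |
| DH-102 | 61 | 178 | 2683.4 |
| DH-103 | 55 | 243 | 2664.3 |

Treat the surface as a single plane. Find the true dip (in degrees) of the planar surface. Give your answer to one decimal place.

Let the plane be z = a·x + b·y + c.
DH-102−DH-101: −65a − 147b = 37.1;  DH-103−DH-101: −71a − 82b = 18.
Solving gives a = 0.07758, b = −0.28668.
Gradient magnitude |∇z| = √(a² + b²) = √(0.00602 + 0.08219) = 0.29700.
True dip = arctan(0.29700) = 16.5°, dipping toward NNW (azimuth ≈ 345°).

16.5°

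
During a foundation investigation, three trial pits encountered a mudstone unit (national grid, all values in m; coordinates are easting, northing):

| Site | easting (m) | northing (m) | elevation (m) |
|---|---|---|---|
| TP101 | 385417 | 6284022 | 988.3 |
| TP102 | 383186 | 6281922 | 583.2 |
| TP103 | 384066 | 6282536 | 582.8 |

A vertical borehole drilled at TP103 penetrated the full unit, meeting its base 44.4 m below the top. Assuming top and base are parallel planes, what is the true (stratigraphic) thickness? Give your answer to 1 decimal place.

Let the plane be z = a·easting + b·northing + c.
TP102−TP101: −2231a − 2100b = −405.1;  TP103−TP101: −1351a − 1486b = −405.5.
Solving gives a = −0.52193, b = 0.74740.
|∇z| = √(a²+b²) = 0.91160, so dip δ = arctan(0.91160) = 42.35°.
True thickness = vertical thickness × cos δ = 44.4 × cos 42.35° = 32.8 m.

32.8 m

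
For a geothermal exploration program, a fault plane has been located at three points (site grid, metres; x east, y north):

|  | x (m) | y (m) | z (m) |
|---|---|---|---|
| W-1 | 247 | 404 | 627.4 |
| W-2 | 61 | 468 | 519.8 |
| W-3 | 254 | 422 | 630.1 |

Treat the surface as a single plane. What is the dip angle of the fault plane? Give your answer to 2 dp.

Two edge vectors: W-1→W-2 = (-186, 64, -107.6), W-1→W-3 = (7, 18, 2.7).
Normal n = (W-1→W-2) × (W-1→W-3) = (2109.6, -251, -3796).
So ∂z/∂x = −n_x/n_z = 0.55574 and ∂z/∂y = −n_y/n_z = −0.06612.
Gradient magnitude |∇z| = √(a² + b²) = √(0.30885 + 0.00437) = 0.55966.
True dip = arctan(0.55966) = 29.23°, dipping toward W (azimuth ≈ 277°).

29.23°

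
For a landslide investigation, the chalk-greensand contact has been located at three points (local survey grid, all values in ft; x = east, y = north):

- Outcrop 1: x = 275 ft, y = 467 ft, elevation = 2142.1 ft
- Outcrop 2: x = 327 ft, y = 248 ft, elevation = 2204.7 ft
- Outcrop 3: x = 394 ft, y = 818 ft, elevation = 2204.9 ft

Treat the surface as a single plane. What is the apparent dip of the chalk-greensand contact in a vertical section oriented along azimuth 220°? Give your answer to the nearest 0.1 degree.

Two edge vectors: Outcrop 1→Outcrop 2 = (52, -219, 62.6), Outcrop 1→Outcrop 3 = (119, 351, 62.8).
Normal n = (Outcrop 1→Outcrop 2) × (Outcrop 1→Outcrop 3) = (-35725.8, 4183.8, 44313).
So ∂z/∂x = −n_x/n_z = 0.80621 and ∂z/∂y = −n_y/n_z = −0.09441.
Unit vector along 220° is (sin 220°, cos 220°) = (-0.6428, -0.7660).
Slope in that direction = a·(-0.6428) + b·(-0.7660) = −0.44590.
Apparent dip = arctan|0.44590| = 24.0° (true dip is 39.1°, so apparent ≤ true as expected).

24.0°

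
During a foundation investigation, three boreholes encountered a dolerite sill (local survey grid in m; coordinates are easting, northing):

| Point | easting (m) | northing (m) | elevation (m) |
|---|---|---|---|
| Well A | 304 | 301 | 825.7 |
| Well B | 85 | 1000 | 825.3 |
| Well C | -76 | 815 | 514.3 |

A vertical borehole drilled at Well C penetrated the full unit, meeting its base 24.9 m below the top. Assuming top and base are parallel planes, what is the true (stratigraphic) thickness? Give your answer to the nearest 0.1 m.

13.9 m

Let the plane be z = a·easting + b·northing + c.
Well B−Well A: −219a + 699b = −0.4;  Well C−Well A: −380a + 514b = −311.4.
Solving gives a = 1.42083, b = 0.44458.
|∇z| = √(a²+b²) = 1.48876, so dip δ = arctan(1.48876) = 56.11°.
True thickness = vertical thickness × cos δ = 24.9 × cos 56.11° = 13.9 m.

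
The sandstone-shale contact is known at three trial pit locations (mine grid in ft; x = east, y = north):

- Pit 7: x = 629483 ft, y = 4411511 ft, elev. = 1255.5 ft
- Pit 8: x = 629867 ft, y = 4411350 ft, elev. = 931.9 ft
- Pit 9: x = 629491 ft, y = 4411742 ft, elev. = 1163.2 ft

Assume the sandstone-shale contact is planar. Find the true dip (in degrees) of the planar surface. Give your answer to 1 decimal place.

46.7°

Two edge vectors: Pit 7→Pit 8 = (384, -161, -323.6), Pit 7→Pit 9 = (8, 231, -92.3).
Normal n = (Pit 7→Pit 8) × (Pit 7→Pit 9) = (89611.9, 32854.4, 89992).
So ∂z/∂x = −n_x/n_z = −0.99578 and ∂z/∂y = −n_y/n_z = −0.36508.
Gradient magnitude |∇z| = √(a² + b²) = √(0.99157 + 0.13328) = 1.06059.
True dip = arctan(1.06059) = 46.7°, dipping toward ENE (azimuth ≈ 070°).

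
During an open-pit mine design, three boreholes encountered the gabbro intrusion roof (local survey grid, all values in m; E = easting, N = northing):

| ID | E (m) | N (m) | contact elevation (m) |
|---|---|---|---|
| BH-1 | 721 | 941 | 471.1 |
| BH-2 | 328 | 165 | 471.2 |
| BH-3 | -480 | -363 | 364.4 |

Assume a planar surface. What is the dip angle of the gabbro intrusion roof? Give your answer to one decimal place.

Let the plane be z = a·E + b·N + c.
BH-2−BH-1: −393a − 776b = 0.1;  BH-3−BH-1: −1201a − 1304b = −106.7.
Solving gives a = 0.19768, b = −0.10025.
Gradient magnitude |∇z| = √(a² + b²) = √(0.03908 + 0.01005) = 0.22165.
True dip = arctan(0.22165) = 12.5°, dipping toward WNW (azimuth ≈ 297°).

12.5°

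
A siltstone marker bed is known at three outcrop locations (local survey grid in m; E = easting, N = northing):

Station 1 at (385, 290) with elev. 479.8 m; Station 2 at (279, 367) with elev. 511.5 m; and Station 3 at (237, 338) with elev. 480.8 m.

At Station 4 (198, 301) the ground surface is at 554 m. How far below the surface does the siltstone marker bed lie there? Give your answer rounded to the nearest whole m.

109 m

Two edge vectors: Station 1→Station 2 = (-106, 77, 31.7), Station 1→Station 3 = (-148, 48, 1).
Normal n = (Station 1→Station 2) × (Station 1→Station 3) = (-1444.6, -4585.6, 6308).
So ∂z/∂E = −n_x/n_z = 0.22901 and ∂z/∂N = −n_y/n_z = 0.72695.
Intercept c from Station 1: 479.8 − 88.17 − 210.82 = 180.82.
At (198, 301): z_contact = 45.3 + 218.8 + 180.82 = 445.0 m.
Depth below ground = 554 − 445.0 = 109 m.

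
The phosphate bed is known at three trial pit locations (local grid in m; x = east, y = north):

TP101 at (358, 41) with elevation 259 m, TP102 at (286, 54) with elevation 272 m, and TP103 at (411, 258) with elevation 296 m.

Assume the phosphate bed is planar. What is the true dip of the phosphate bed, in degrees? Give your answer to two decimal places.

14.07°

Let the plane be z = a·x + b·y + c.
TP102−TP101: −72a + 13b = 13;  TP103−TP101: 53a + 217b = 37.
Solving gives a = −0.14344, b = 0.20554.
Gradient magnitude |∇z| = √(a² + b²) = √(0.02058 + 0.04225) = 0.25065.
True dip = arctan(0.25065) = 14.07°, dipping toward SE (azimuth ≈ 145°).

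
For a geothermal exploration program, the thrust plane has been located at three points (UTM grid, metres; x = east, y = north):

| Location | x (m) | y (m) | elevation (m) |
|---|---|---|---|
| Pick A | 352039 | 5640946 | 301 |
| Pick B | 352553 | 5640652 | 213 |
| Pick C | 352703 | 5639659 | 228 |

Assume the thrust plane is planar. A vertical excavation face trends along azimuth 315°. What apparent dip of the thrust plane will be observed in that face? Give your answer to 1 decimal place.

Two edge vectors: Pick A→Pick B = (514, -294, -88), Pick A→Pick C = (664, -1287, -73).
Normal n = (Pick A→Pick B) × (Pick A→Pick C) = (-91794, -20910, -466302).
So ∂z/∂x = −n_x/n_z = −0.19686 and ∂z/∂y = −n_y/n_z = −0.04484.
Unit vector along 315° is (sin 315°, cos 315°) = (-0.7071, 0.7071).
Slope in that direction = a·(-0.7071) + b·(0.7071) = 0.10749.
Apparent dip = arctan|0.10749| = 6.1° (true dip is 11.4°, so apparent ≤ true as expected).

6.1°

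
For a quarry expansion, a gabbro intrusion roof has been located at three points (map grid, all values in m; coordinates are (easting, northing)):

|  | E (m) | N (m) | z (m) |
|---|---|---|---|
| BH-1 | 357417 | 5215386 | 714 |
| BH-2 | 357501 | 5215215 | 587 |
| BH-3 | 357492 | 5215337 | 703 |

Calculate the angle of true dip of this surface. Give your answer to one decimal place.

Two edge vectors: BH-1→BH-2 = (84, -171, -127), BH-1→BH-3 = (75, -49, -11).
Normal n = (BH-1→BH-2) × (BH-1→BH-3) = (-4342, -8601, 8709).
So ∂z/∂E = −n_x/n_z = 0.49856 and ∂z/∂N = −n_y/n_z = 0.98760.
Gradient magnitude |∇z| = √(a² + b²) = √(0.24857 + 0.97535) = 1.10631.
True dip = arctan(1.10631) = 47.9°, dipping toward SSW (azimuth ≈ 207°).

47.9°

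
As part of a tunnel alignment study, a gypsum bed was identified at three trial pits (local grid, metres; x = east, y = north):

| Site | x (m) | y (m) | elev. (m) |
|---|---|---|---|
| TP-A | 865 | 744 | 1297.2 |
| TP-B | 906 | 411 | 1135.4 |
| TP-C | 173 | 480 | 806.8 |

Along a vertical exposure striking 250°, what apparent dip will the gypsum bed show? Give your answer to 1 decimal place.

Let the plane be z = a·x + b·y + c.
TP-B−TP-A: 41a − 333b = −161.8;  TP-C−TP-A: −692a − 264b = −490.4.
Solving gives a = 0.49983, b = 0.54743.
Unit vector along 250° is (sin 250°, cos 250°) = (-0.9397, -0.3420).
Slope in that direction = a·(-0.9397) + b·(-0.3420) = −0.65691.
Apparent dip = arctan|0.65691| = 33.3° (true dip is 36.5°, so apparent ≤ true as expected).

33.3°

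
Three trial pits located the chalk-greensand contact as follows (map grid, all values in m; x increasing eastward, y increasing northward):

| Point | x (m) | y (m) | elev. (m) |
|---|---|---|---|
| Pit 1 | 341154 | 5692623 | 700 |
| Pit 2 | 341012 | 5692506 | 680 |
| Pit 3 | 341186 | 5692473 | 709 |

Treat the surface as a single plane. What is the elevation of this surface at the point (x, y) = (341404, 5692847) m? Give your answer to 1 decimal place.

734.8 m

Let the plane be z = a·x + b·y + c.
Pit 2−Pit 1: −142a − 117b = −20;  Pit 3−Pit 1: 32a − 150b = 9.
Solving gives a = 0.161835170, b = −0.025475164.
Then c = 700 − a·341154 − b·5692623 = 90509.79.
At (341404, 5692847): z = 55251.2 − 145026.2 + 90509.79 = 734.8 m.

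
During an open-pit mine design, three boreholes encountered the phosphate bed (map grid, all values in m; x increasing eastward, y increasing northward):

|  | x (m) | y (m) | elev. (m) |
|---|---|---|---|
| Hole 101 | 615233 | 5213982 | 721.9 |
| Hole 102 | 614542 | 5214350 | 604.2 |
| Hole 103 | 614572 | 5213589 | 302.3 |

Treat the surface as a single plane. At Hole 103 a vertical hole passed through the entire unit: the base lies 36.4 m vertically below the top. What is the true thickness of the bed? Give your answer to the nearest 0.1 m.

Two edge vectors: Hole 101→Hole 102 = (-691, 368, -117.7), Hole 101→Hole 103 = (-661, -393, -419.6).
Normal n = (Hole 101→Hole 102) × (Hole 101→Hole 103) = (-200668.9, -212143.9, 514811).
So ∂z/∂x = −n_x/n_z = 0.38979 and ∂z/∂y = −n_y/n_z = 0.41208.
|∇z| = √(a²+b²) = 0.56723, so dip δ = arctan(0.56723) = 29.56°.
True thickness = vertical thickness × cos δ = 36.4 × cos 29.56° = 31.7 m.

31.7 m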